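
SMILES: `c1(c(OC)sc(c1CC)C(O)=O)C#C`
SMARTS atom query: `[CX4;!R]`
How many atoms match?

3

The query [CX4;!R] means: aliphatic carbon with four total connections, not in a ring.
Check the 14 heavy atoms by environment: 1× s (aromatic, X2, in 5-ring) → no; 4× c (aromatic, X3, in 5-ring) → no; 2× O (X2, acyclic) → no; 3× C (X4, acyclic) → match; 2× C (X2, acyclic) → no; 1× C (X3, acyclic) → no; 1× O (X1, acyclic) → no.
That gives 3 matching atoms.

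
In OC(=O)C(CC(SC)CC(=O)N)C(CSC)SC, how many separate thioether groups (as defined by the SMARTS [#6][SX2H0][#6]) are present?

[#6][SX2H0][#6] is the SMARTS for a thioether: an aliphatic sulfur bridging two carbons with no H on the sulfur.
The molecule carries 3 separate instances of a methylthio ether (-SCH3) meeting every constraint; each maps to a distinct set of atoms, giving 3 matches.

3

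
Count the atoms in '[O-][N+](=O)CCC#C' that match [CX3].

0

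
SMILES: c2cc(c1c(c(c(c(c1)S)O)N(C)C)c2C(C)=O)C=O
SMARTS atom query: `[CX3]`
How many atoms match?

2

The query [CX3] means: C with X3: aliphatic carbon with exactly 3 total connections.
Check the 20 heavy atoms by environment: 10× c (aromatic, X3) → no; 2× C (X3) → match; 2× O (X1) → no; 1× N (X3) → no; 3× C (X4) → no; 1× S (X2) → no; 1× O (X2) → no.
That gives 2 matching atoms.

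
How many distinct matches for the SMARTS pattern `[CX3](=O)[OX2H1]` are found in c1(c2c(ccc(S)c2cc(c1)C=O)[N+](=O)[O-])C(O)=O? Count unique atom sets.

1

[CX3](=O)[OX2H1] is the SMARTS for a carboxylic acid: an sp2 carbon double-bonded to O and single-bonded to an -OH oxygen.
Exactly one fragment in the molecule meets all constraints, giving 1 match.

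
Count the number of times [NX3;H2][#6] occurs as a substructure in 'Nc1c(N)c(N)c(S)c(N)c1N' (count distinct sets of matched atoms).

[NX3;H2][#6] is the SMARTS for a primary amine: a trivalent nitrogen with two H attached to carbon.
The molecule carries 5 separate instances of a primary amino group (-NH2) meeting every constraint; each maps to a distinct set of atoms, giving 5 matches.

5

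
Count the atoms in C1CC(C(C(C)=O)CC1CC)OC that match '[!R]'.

The query [!R] means: !R matches any atom not in a ring.
Check the 13 heavy atoms by environment: 6× C (in 6-ring) → no; 5× C (acyclic) → match; 2× O (acyclic) → match.
Summing the matching environments: 5 + 2 = 7 matching atoms.

7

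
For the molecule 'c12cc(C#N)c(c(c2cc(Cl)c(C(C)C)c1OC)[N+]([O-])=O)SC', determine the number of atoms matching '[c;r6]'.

10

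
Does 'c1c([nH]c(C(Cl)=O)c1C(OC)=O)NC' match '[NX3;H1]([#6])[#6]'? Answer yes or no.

Yes

The pattern [NX3;H1]([#6])[#6] describes a trivalent nitrogen with one H, bonded to two carbons — a secondary amine.
The molecule carries an N-methylamino group (-NHCH3), whose atoms satisfy every constraint of the query, so the pattern matches.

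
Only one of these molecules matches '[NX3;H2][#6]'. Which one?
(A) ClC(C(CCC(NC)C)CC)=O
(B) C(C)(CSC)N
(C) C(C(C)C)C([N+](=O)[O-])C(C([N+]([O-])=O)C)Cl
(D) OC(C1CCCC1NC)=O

B

[NX3;H2][#6] describes a trivalent nitrogen with two H attached to carbon (a primary amine).
(A) has an N-methylamino group (-NHCH3) but the nitrogen bears two carbons and only one H (H1), not H2.
(B) contains a primary amino group (-NH2), which satisfies every atom and bond constraint.
(C) has a nitro group (-[N+](=O)[O-]) but the nitrogen is [N+] with no H, not NX3H2.
(D) has an N-methylamino group (-NHCH3) but the nitrogen bears two carbons and only one H (H1), not H2.
So the answer is (B).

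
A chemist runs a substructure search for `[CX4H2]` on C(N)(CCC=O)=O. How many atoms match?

2

The query [CX4H2] means: sp3 carbon (X4) with exactly two hydrogens.
Check the 7 heavy atoms by environment: 2× C (H2, X4) → match; 1× C (H0, X3) → no; 2× O (H0, X1) → no; 1× N (H2, X3) → no; 1× C (H1, X3) → no.
That gives 2 matching atoms.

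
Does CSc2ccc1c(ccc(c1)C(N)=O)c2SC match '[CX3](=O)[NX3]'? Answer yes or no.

Yes

The pattern [CX3](=O)[NX3] describes a carbonyl carbon bonded to a trivalent nitrogen — an amide.
The molecule carries a primary amide (-C(=O)NH2), whose atoms satisfy every constraint of the query, so the pattern matches.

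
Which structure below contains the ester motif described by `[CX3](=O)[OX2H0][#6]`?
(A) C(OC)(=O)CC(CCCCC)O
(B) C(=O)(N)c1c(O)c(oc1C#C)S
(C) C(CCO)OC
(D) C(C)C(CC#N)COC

A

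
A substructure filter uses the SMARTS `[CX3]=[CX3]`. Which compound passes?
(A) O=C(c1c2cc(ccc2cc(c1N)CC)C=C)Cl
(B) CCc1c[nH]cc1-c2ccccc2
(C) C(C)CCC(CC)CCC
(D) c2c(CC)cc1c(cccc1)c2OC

A

[CX3]=[CX3] describes a non-aromatic C=C double bond between two sp2 carbons (an alkene).
(A) contains a vinyl group (-CH=CH2), which satisfies every atom and bond constraint.
(B) has an ethyl group (-CH2CH3) but its C-C bond is a single bond between CX4 carbons, not CX3=CX3.
(C) has an ethyl group (-CH2CH3) but its C-C bond is a single bond between CX4 carbons, not CX3=CX3.
(D) has an ethyl group (-CH2CH3) but its C-C bond is a single bond between CX4 carbons, not CX3=CX3.
So the answer is (A).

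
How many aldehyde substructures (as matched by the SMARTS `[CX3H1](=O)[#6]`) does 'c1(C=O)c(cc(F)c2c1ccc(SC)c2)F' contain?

1

[CX3H1](=O)[#6] is the SMARTS for an aldehyde: an sp2 carbon with one H, double-bonded to O and single-bonded to carbon.
Exactly one fragment in the molecule meets all constraints, giving 1 match.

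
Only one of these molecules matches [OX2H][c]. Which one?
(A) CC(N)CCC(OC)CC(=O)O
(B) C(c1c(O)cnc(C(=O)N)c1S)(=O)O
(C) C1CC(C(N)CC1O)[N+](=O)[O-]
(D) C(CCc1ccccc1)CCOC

B

[OX2H][c] describes a hydroxyl oxygen attached to an aromatic carbon (a phenol).
(A) has a methoxy ether (-OCH3) but the oxygen has H0, not H1.
(B) contains a hydroxyl group (-OH), which satisfies every atom and bond constraint.
(C) has a hydroxyl group (-OH) but the -OH is on an aliphatic carbon, not an aromatic c.
(D) has a methoxy ether (-OCH3) but the oxygen has H0, not H1.
So the answer is (B).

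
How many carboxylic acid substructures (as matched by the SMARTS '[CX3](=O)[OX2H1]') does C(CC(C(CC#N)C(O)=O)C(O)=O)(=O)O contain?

[CX3](=O)[OX2H1] is the SMARTS for a carboxylic acid: an sp2 carbon double-bonded to O and single-bonded to an -OH oxygen.
The molecule carries 3 separate instances of a carboxylic acid group (-C(=O)OH) meeting every constraint; each maps to a distinct set of atoms, giving 3 matches.

3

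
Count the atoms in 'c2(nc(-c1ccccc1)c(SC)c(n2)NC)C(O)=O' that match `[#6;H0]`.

The query [#6;H0] means: any carbon with no attached hydrogen.
Check the 19 heavy atoms by environment: 2× n (aromatic, H0) → no; 5× c (aromatic, H0) → match; 5× c (aromatic, H1) → no; 1× C (H0) → match; 1× O (H0) → no; 1× O (H1) → no; 1× S (H0) → no; 2× C (H3) → no; 1× N (H1) → no.
Summing the matching environments: 5 + 1 = 6 matching atoms.

6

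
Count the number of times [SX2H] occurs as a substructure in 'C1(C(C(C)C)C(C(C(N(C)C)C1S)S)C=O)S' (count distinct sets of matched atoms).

[SX2H] is the SMARTS for a thiol: an aliphatic sulfur with two connections, one being H.
The molecule carries 3 separate instances of a thiol (-SH) meeting every constraint; each maps to a distinct set of atoms, giving 3 matches.

3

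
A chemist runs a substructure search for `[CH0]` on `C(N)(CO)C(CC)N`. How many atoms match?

0

Check the 8 heavy atoms by environment: 2× C (H2) → no; 2× C (H1) → no; 2× N (H2) → no; 1× C (H3) → no; 1× O (H1) → no.
No environment satisfies the query, so 0 matching atoms.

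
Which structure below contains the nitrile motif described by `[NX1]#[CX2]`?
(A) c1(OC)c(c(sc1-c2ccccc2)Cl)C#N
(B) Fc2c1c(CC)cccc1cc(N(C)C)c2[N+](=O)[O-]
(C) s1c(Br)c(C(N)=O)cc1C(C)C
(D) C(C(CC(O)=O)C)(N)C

[NX1]#[CX2] describes a nitrogen triple-bonded to a two-connected carbon (a nitrile).
(A) contains a nitrile (-C#N), which satisfies every atom and bond constraint.
(B) has a nitro group (-[N+](=O)[O-]) but there is no C#N triple bond.
(C) has a primary amide (-C(=O)NH2) but the nitrogen is NX3, not NX1.
(D) has a primary amino group (-NH2) but the nitrogen is NX3 (three connections), not NX1 triple-bonded.
So the answer is (A).

A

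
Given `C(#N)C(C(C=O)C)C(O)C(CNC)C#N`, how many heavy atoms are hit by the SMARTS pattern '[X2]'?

3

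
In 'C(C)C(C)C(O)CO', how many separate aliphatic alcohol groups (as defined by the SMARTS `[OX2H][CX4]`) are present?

2

[OX2H][CX4] is the SMARTS for an aliphatic alcohol: a hydroxyl oxygen bound to an sp3 (X4) carbon.
The molecule carries 2 separate instances of a hydroxyl group (-OH) meeting every constraint; each maps to a distinct set of atoms, giving 2 matches.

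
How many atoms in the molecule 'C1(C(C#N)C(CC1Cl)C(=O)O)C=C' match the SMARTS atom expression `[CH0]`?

The query [CH0] means: aliphatic carbon with no attached hydrogen.
Check the 13 heavy atoms by environment: 2× C (H2) → no; 5× C (H1) → no; 2× C (H0) → match; 1× O (H0) → no; 1× O (H1) → no; 1× N (H0) → no; 1× Cl (H0) → no.
That gives 2 matching atoms.

2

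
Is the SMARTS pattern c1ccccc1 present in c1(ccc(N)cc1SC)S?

Yes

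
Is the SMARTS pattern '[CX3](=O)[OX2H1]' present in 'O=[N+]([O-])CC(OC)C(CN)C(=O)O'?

Yes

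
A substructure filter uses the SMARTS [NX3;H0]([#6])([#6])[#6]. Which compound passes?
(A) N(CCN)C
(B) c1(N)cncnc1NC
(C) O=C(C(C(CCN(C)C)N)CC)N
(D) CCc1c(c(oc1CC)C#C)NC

C

[NX3;H0]([#6])([#6])[#6] describes a trivalent nitrogen with no H, bonded to three carbons (a tertiary amine).
(A) has an N-methylamino group (-NHCH3) but the nitrogen still has one H (H1), not H0.
(B) has an N-methylamino group (-NHCH3) but the nitrogen still has one H (H1), not H0.
(C) contains a dimethylamino group (-N(CH3)2), which satisfies every atom and bond constraint.
(D) has an N-methylamino group (-NHCH3) but the nitrogen still has one H (H1), not H0.
So the answer is (C).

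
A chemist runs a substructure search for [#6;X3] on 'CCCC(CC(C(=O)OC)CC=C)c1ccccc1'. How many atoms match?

9

The query [#6;X3] means: any carbon (aromatic or not) with three total connections.
Check the 19 heavy atoms by environment: 8× C (X4) → no; 6× c (aromatic, X3) → match; 3× C (X3) → match; 1× O (X1) → no; 1× O (X2) → no.
Summing the matching environments: 6 + 3 = 9 matching atoms.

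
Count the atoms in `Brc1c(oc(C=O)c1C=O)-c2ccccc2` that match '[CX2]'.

The query [CX2] means: C with X2: aliphatic carbon with exactly 2 total connections.
Check the 16 heavy atoms by environment: 1× o (aromatic, X2) → no; 10× c (aromatic, X3) → no; 2× C (X3) → no; 2× O (X1) → no; 1× Br (X1) → no.
No environment satisfies the query, so 0 matching atoms.

0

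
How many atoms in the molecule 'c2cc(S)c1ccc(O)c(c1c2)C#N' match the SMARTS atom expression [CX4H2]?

0

Check the 14 heavy atoms by environment: 5× c (aromatic, H0, X3) → no; 5× c (aromatic, H1, X3) → no; 1× O (H1, X2) → no; 1× S (H1, X2) → no; 1× C (H0, X2) → no; 1× N (H0, X1) → no.
No environment satisfies the query, so 0 matching atoms.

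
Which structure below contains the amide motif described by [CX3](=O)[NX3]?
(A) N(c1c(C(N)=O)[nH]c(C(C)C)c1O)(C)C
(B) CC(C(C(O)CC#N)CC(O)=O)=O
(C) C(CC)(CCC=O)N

A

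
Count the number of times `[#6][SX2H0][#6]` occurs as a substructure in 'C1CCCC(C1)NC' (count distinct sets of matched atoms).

[#6][SX2H0][#6] is the SMARTS for a thioether: an aliphatic sulfur bridging two carbons with no H on the sulfur.
No fragment in the molecule satisfies every constraint, giving 0 matches.

0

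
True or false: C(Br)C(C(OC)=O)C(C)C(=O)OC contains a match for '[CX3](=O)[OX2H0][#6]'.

True

The pattern [CX3](=O)[OX2H0][#6] describes a carbonyl carbon bonded to an oxygen that is itself bonded to carbon (no H on that O) — an ester.
The molecule carries a methyl-ester group (-C(=O)OCH3), whose atoms satisfy every constraint of the query, so the pattern matches.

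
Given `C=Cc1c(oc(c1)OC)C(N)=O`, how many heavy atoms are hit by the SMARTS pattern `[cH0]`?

3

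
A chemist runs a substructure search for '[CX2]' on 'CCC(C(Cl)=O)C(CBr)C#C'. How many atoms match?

2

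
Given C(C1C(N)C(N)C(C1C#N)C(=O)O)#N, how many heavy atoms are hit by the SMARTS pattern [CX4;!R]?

0

The query [CX4;!R] means: aliphatic carbon with four total connections, not in a ring.
Check the 14 heavy atoms by environment: 5× C (X4, in 5-ring) → no; 2× C (X2, acyclic) → no; 2× N (X1, acyclic) → no; 2× N (X3, acyclic) → no; 1× C (X3, acyclic) → no; 1× O (X1, acyclic) → no; 1× O (X2, acyclic) → no.
No environment satisfies the query, so 0 matching atoms.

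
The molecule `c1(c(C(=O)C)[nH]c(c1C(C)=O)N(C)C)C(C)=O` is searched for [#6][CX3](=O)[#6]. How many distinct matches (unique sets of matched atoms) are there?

[#6][CX3](=O)[#6] is the SMARTS for a ketone: a carbonyl carbon (no H) flanked by two carbons.
The molecule carries 3 separate instances of an acetyl/ketone group (-C(=O)CH3) meeting every constraint; each maps to a distinct set of atoms, giving 3 matches.

3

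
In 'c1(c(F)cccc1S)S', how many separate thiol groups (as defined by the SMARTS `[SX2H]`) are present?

2

[SX2H] is the SMARTS for a thiol: an aliphatic sulfur with two connections, one being H.
The molecule carries 2 separate instances of a thiol (-SH) meeting every constraint; each maps to a distinct set of atoms, giving 2 matches.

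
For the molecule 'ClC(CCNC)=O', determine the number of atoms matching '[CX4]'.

3

The query [CX4] means: C with X4: aliphatic carbon with exactly 4 total connections (bonds + H).
Check the 7 heavy atoms by environment: 3× C (X4) → match; 1× N (X3) → no; 1× C (X3) → no; 1× O (X1) → no; 1× Cl (X1) → no.
That gives 3 matching atoms.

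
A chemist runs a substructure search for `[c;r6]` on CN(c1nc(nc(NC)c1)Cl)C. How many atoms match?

4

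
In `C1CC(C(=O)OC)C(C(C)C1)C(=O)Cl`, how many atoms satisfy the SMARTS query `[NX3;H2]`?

0

The query [NX3;H2] means: aliphatic N with 3 total connections, two of them H — an -NH2 nitrogen (amine or amide).
Check the 14 heavy atoms by environment: 3× C (H1, X4) → no; 3× C (H2, X4) → no; 2× C (H0, X3) → no; 2× O (H0, X1) → no; 1× Cl (H0, X1) → no; 1× O (H0, X2) → no; 2× C (H3, X4) → no.
No environment satisfies the query, so 0 matching atoms.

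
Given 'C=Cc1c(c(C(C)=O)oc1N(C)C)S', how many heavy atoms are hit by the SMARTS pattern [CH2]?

1

The query [CH2] means: aliphatic carbon with exactly two hydrogens.
Check the 14 heavy atoms by environment: 1× o (aromatic, H0) → no; 4× c (aromatic, H0) → no; 1× S (H1) → no; 1× C (H0) → no; 1× O (H0) → no; 3× C (H3) → no; 1× C (H1) → no; 1× C (H2) → match; 1× N (H0) → no.
That gives 1 matching atom.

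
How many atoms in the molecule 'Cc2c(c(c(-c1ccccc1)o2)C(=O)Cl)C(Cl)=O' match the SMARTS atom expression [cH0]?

The query [cH0] means: aromatic carbon with no attached hydrogen (substituted or ring-fusion).
Check the 18 heavy atoms by environment: 1× o (aromatic, H0) → no; 5× c (aromatic, H0) → match; 5× c (aromatic, H1) → no; 2× C (H0) → no; 2× O (H0) → no; 2× Cl (H0) → no; 1× C (H3) → no.
That gives 5 matching atoms.

5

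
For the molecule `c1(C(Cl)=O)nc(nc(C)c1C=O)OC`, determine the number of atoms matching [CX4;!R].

2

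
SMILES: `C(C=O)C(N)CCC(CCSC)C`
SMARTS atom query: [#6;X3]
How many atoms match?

1

The query [#6;X3] means: any carbon (aromatic or not) with three total connections.
Check the 13 heavy atoms by environment: 9× C (X4) → no; 1× N (X3) → no; 1× C (X3) → match; 1× O (X1) → no; 1× S (X2) → no.
That gives 1 matching atom.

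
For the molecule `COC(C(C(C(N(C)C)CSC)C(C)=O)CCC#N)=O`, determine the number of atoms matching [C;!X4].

The query [C;!X4] means: aliphatic carbon that does not have four total connections.
Check the 20 heavy atoms by environment: 11× C (X4) → no; 2× C (X3) → match; 2× O (X1) → no; 1× O (X2) → no; 1× N (X3) → no; 1× C (X2) → match; 1× N (X1) → no; 1× S (X2) → no.
Summing the matching environments: 2 + 1 = 3 matching atoms.

3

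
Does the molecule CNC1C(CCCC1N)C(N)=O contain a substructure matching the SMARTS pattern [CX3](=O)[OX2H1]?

No

The pattern [CX3](=O)[OX2H1] describes an sp2 carbon double-bonded to O and single-bonded to an -OH oxygen — a carboxylic acid.
The closest candidate here is a primary amide (-C(=O)NH2), but the carbonyl is bonded to N, not to an -OH oxygen. No other fragment satisfies the full query, so there is no match.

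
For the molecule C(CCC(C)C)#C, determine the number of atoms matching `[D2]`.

3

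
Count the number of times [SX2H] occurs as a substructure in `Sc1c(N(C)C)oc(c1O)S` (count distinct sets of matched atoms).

2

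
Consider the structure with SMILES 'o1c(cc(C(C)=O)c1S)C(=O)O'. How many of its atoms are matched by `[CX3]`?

2

The query [CX3] means: C with X3: aliphatic carbon with exactly 3 total connections.
Check the 12 heavy atoms by environment: 1× o (aromatic, X2) → no; 4× c (aromatic, X3) → no; 2× C (X3) → match; 2× O (X1) → no; 1× C (X4) → no; 1× S (X2) → no; 1× O (X2) → no.
That gives 2 matching atoms.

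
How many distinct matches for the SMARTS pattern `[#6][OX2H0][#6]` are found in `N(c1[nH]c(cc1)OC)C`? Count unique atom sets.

1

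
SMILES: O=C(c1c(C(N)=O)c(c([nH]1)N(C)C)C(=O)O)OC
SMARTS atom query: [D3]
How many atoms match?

8

The query [D3] means: atom with exactly three heavy-atom neighbours.
Check the 18 heavy atoms by environment: 1× n (aromatic, D2) → no; 4× c (aromatic, D3) → match; 3× C (D3) → match; 4× O (D1) → no; 1× N (D1) → no; 1× O (D2) → no; 3× C (D1) → no; 1× N (D3) → match.
Summing the matching environments: 4 + 3 + 1 = 8 matching atoms.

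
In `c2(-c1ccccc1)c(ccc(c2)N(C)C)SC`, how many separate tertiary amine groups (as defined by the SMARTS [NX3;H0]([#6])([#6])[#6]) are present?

1

[NX3;H0]([#6])([#6])[#6] is the SMARTS for a tertiary amine: a trivalent nitrogen with no H, bonded to three carbons.
Exactly one fragment in the molecule meets all constraints, giving 1 match.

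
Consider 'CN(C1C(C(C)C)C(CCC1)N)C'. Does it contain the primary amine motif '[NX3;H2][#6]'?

Yes

The pattern [NX3;H2][#6] describes a trivalent nitrogen with two H attached to carbon — a primary amine.
The molecule carries a primary amino group (-NH2), whose atoms satisfy every constraint of the query, so the pattern matches.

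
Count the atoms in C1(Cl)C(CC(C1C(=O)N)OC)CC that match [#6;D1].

Check the 13 heavy atoms by environment: 5× C (D3) → no; 2× C (D2) → no; 1× Cl (D1) → no; 1× O (D2) → no; 2× C (D1) → match; 1× O (D1) → no; 1× N (D1) → no.
That gives 2 matching atoms.

2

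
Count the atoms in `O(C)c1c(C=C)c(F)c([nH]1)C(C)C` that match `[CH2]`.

1

The query [CH2] means: aliphatic carbon with exactly two hydrogens.
Check the 13 heavy atoms by environment: 1× n (aromatic, H1) → no; 4× c (aromatic, H0) → no; 2× C (H1) → no; 3× C (H3) → no; 1× O (H0) → no; 1× F (H0) → no; 1× C (H2) → match.
That gives 1 matching atom.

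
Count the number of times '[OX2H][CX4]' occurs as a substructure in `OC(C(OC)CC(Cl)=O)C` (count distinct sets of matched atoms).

1

[OX2H][CX4] is the SMARTS for an aliphatic alcohol: a hydroxyl oxygen bound to an sp3 (X4) carbon.
Exactly one fragment in the molecule meets all constraints, giving 1 match.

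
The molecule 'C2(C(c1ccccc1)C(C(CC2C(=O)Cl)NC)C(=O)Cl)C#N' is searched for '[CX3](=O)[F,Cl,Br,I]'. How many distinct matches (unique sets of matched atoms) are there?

[CX3](=O)[F,Cl,Br,I] is the SMARTS for an acyl halide: a carbonyl carbon bonded to a halogen.
The molecule carries 2 separate instances of an acyl chloride (-C(=O)Cl) meeting every constraint; each maps to a distinct set of atoms, giving 2 matches.

2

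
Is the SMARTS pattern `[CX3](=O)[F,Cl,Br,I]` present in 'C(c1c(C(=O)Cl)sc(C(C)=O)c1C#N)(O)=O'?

The pattern [CX3](=O)[F,Cl,Br,I] describes a carbonyl carbon bonded to a halogen — an acyl halide.
The molecule carries an acyl chloride (-C(=O)Cl), whose atoms satisfy every constraint of the query, so the pattern matches.

Yes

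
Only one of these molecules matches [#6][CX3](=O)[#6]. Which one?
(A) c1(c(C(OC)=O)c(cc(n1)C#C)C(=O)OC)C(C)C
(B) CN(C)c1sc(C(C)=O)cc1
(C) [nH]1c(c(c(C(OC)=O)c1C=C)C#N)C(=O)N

B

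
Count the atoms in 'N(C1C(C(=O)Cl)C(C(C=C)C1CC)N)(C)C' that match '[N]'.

Check the 16 heavy atoms by environment: 12× C → no; 1× O → no; 1× Cl → no; 2× N → match.
That gives 2 matching atoms.

2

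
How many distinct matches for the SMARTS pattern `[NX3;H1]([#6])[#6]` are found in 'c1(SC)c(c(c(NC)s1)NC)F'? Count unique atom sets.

2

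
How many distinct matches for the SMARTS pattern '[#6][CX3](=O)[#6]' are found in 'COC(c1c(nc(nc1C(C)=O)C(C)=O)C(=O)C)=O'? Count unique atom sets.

3

[#6][CX3](=O)[#6] is the SMARTS for a ketone: a carbonyl carbon (no H) flanked by two carbons.
The molecule carries 3 separate instances of an acetyl/ketone group (-C(=O)CH3) meeting every constraint; each maps to a distinct set of atoms, giving 3 matches.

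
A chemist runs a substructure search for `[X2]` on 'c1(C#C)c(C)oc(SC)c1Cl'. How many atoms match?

4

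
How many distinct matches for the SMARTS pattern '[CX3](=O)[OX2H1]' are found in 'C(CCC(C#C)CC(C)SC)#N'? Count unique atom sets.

0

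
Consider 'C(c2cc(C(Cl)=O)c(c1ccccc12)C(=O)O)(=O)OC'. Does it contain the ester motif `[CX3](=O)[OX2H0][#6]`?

Yes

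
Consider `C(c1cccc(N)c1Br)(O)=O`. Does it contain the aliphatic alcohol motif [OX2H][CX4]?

No

The pattern [OX2H][CX4] describes a hydroxyl oxygen bound to an sp3 (X4) carbon — an aliphatic alcohol.
The closest candidate here is a carboxylic acid group (-C(=O)OH), but the -OH is on a CX3 carbonyl carbon, not a CX4 carbon. No other fragment satisfies the full query, so there is no match.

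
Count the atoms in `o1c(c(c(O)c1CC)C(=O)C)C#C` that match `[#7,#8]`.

The query [#7,#8] means: nitrogen or oxygen (comma = OR).
Check the 13 heavy atoms by environment: 1× o (aromatic) → match; 4× c (aromatic) → no; 6× C → no; 2× O → match.
Summing the matching environments: 1 + 2 = 3 matching atoms.

3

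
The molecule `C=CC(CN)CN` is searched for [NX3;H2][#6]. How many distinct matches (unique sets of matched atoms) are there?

2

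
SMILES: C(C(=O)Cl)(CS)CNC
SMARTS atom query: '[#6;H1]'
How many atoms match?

The query [#6;H1] means: any carbon bearing exactly one hydrogen.
Check the 9 heavy atoms by environment: 2× C (H2) → no; 1× C (H1) → match; 1× N (H1) → no; 1× C (H3) → no; 1× C (H0) → no; 1× O (H0) → no; 1× Cl (H0) → no; 1× S (H1) → no.
That gives 1 matching atom.

1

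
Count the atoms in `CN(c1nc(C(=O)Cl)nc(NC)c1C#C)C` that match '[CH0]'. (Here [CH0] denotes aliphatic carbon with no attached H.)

2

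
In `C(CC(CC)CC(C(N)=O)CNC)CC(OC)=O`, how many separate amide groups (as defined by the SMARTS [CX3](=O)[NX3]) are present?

1

[CX3](=O)[NX3] is the SMARTS for an amide: a carbonyl carbon bonded to a trivalent nitrogen.
Exactly one fragment in the molecule meets all constraints, giving 1 match.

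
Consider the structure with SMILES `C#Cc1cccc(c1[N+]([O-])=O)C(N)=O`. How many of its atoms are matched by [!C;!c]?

5

Check the 14 heavy atoms by environment: 6× c (aromatic) → no; 3× C → no; 1× N (charge +1) → match; 1× O (charge -1) → match; 2× O → match; 1× N → match.
Summing the matching environments: 1 + 1 + 2 + 1 = 5 matching atoms.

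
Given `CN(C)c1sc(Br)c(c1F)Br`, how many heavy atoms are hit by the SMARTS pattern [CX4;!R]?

2

Check the 11 heavy atoms by environment: 1× s (aromatic, X2, in 5-ring) → no; 4× c (aromatic, X3, in 5-ring) → no; 2× Br (X1, acyclic) → no; 1× N (X3, acyclic) → no; 2× C (X4, acyclic) → match; 1× F (X1, acyclic) → no.
That gives 2 matching atoms.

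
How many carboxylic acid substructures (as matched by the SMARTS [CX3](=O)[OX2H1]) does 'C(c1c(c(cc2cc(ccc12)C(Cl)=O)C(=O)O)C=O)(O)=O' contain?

2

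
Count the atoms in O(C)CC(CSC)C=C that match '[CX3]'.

2

The query [CX3] means: C with X3: aliphatic carbon with exactly 3 total connections.
Check the 9 heavy atoms by environment: 5× C (X4) → no; 1× O (X2) → no; 2× C (X3) → match; 1× S (X2) → no.
That gives 2 matching atoms.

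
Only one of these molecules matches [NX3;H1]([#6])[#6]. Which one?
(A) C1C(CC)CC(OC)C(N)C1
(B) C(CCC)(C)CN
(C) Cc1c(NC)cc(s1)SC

C

[NX3;H1]([#6])[#6] describes a trivalent nitrogen with one H, bonded to two carbons (a secondary amine).
(A) has a primary amino group (-NH2) but the nitrogen has H2 and only one carbon neighbour.
(B) has a primary amino group (-NH2) but the nitrogen has H2 and only one carbon neighbour.
(C) contains an N-methylamino group (-NHCH3), which satisfies every atom and bond constraint.
So the answer is (C).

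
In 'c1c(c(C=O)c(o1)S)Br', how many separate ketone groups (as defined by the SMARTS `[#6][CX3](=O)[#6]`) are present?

[#6][CX3](=O)[#6] is the SMARTS for a ketone: a carbonyl carbon (no H) flanked by two carbons.
The molecule has an aldehyde (-CHO), but the carbonyl carbon has H1, so it is not flanked by two carbons; nothing else fits, so there are 0 matches.

0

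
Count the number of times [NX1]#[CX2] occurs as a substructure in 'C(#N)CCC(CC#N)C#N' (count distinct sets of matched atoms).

3

[NX1]#[CX2] is the SMARTS for a nitrile: a nitrogen triple-bonded to a two-connected carbon.
The molecule carries 3 separate instances of a nitrile (-C#N) meeting every constraint; each maps to a distinct set of atoms, giving 3 matches.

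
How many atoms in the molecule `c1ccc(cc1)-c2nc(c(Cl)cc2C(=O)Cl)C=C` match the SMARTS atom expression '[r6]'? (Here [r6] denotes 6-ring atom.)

12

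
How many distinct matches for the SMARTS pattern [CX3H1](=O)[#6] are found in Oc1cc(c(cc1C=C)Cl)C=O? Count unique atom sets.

1

[CX3H1](=O)[#6] is the SMARTS for an aldehyde: an sp2 carbon with one H, double-bonded to O and single-bonded to carbon.
Exactly one fragment in the molecule meets all constraints, giving 1 match.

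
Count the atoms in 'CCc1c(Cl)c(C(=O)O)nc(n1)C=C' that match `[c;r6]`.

4

The query [c;r6] means: aromatic carbon that belongs to a six-membered ring.
Check the 14 heavy atoms by environment: 2× n (aromatic, in 6-ring) → no; 4× c (aromatic, in 6-ring) → match; 5× C (acyclic) → no; 2× O (acyclic) → no; 1× Cl (acyclic) → no.
That gives 4 matching atoms.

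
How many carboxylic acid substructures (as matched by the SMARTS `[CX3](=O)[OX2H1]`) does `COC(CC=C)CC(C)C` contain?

0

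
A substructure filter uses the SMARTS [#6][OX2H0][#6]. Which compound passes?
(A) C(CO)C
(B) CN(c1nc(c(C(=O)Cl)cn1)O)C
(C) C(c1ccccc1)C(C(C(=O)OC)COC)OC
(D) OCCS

C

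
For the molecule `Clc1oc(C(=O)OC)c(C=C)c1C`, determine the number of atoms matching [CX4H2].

0

Check the 13 heavy atoms by environment: 1× o (aromatic, H0, X2) → no; 4× c (aromatic, H0, X3) → no; 1× Cl (H0, X1) → no; 2× C (H3, X4) → no; 1× C (H0, X3) → no; 1× O (H0, X1) → no; 1× O (H0, X2) → no; 1× C (H1, X3) → no; 1× C (H2, X3) → no.
No environment satisfies the query, so 0 matching atoms.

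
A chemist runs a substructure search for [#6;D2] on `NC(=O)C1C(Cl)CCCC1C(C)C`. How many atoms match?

3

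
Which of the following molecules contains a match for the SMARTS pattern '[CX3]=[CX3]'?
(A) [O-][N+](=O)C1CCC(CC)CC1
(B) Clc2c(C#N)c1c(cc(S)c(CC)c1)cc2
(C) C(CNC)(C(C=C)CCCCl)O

[CX3]=[CX3] describes a non-aromatic C=C double bond between two sp2 carbons (an alkene).
(A) has an ethyl group (-CH2CH3) but its C-C bond is a single bond between CX4 carbons, not CX3=CX3.
(B) has an ethyl group (-CH2CH3) but its C-C bond is a single bond between CX4 carbons, not CX3=CX3.
(C) contains a vinyl group (-CH=CH2), which satisfies every atom and bond constraint.
So the answer is (C).

C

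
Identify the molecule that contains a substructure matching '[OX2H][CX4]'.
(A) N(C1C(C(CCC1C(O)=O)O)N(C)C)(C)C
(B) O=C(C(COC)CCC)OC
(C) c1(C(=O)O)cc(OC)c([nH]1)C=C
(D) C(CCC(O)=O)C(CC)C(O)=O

A

[OX2H][CX4] describes a hydroxyl oxygen bound to an sp3 (X4) carbon (an aliphatic alcohol).
(A) contains a hydroxyl group (-OH), which satisfies every atom and bond constraint.
(B) has a methoxy ether (-OCH3) but the oxygen has H0 (ether), not H1.
(C) has a carboxylic acid group (-C(=O)OH) but the -OH is on a CX3 carbonyl carbon, not a CX4 carbon.
(D) has a carboxylic acid group (-C(=O)OH) but the -OH is on a CX3 carbonyl carbon, not a CX4 carbon.
So the answer is (A).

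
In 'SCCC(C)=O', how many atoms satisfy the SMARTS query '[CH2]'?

The query [CH2] means: aliphatic carbon with exactly two hydrogens.
Check the 6 heavy atoms by environment: 2× C (H2) → match; 1× C (H0) → no; 1× O (H0) → no; 1× C (H3) → no; 1× S (H1) → no.
That gives 2 matching atoms.

2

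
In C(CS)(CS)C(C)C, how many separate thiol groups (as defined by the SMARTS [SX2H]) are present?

[SX2H] is the SMARTS for a thiol: an aliphatic sulfur with two connections, one being H.
The molecule carries 2 separate instances of a thiol (-SH) meeting every constraint; each maps to a distinct set of atoms, giving 2 matches.

2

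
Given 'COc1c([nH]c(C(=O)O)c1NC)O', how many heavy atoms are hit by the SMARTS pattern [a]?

Check the 13 heavy atoms by environment: 1× n (aromatic) → match; 4× c (aromatic) → match; 3× C → no; 4× O → no; 1× N → no.
Summing the matching environments: 1 + 4 = 5 matching atoms.

5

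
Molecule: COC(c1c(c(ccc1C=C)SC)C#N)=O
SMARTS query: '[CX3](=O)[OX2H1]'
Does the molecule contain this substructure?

No

The pattern [CX3](=O)[OX2H1] describes an sp2 carbon double-bonded to O and single-bonded to an -OH oxygen — a carboxylic acid.
The closest candidate here is a methyl-ester group (-C(=O)OCH3), but the singly-bonded O has no H (OX2H0, not OX2H1). No other fragment satisfies the full query, so there is no match.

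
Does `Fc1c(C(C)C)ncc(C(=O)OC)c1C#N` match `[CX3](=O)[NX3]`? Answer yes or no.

No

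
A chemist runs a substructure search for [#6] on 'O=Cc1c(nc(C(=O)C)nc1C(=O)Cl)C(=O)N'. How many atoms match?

The query [#6] means: #6 matches any atom with atomic number 6 (carbon, aromatic or aliphatic).
Check the 17 heavy atoms by environment: 2× n (aromatic) → no; 4× c (aromatic) → match; 5× C → match; 4× O → no; 1× Cl → no; 1× N → no.
Summing the matching environments: 4 + 5 = 9 matching atoms.

9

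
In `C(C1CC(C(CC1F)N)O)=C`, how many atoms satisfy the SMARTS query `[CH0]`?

The query [CH0] means: aliphatic carbon with no attached hydrogen.
Check the 11 heavy atoms by environment: 5× C (H1) → no; 3× C (H2) → no; 1× N (H2) → no; 1× O (H1) → no; 1× F (H0) → no.
No environment satisfies the query, so 0 matching atoms.

0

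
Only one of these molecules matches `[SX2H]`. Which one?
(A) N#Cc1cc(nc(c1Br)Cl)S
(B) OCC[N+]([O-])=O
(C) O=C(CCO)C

[SX2H] describes an aliphatic sulfur with two connections, one being H (a thiol).
(A) contains a thiol (-SH), which satisfies every atom and bond constraint.
(B) has a hydroxyl group (-OH) but it is an -OH, not an -SH.
(C) has a hydroxyl group (-OH) but it is an -OH, not an -SH.
So the answer is (A).

A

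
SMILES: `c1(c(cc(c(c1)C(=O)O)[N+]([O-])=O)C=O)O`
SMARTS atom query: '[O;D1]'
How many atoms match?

6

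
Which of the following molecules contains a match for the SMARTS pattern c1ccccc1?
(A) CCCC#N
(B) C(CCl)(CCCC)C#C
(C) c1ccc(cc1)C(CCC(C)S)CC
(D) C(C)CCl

C

c1ccccc1 describes six aromatic carbons in a ring (a benzene ring).
(A) has a methyl group (-CH3) but no six-membered all-carbon aromatic ring is present.
(B) has a methyl group (-CH3) but no six-membered all-carbon aromatic ring is present.
(C) contains a phenyl ring, which satisfies every atom and bond constraint.
(D) has a methyl group (-CH3) but no six-membered all-carbon aromatic ring is present.
So the answer is (C).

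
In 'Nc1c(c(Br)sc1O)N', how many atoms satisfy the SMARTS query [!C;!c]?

The query [!C;!c] means: neither aliphatic nor aromatic carbon — same as [!#6].
Check the 9 heavy atoms by environment: 1× s (aromatic) → match; 4× c (aromatic) → no; 2× N → match; 1× O → match; 1× Br → match.
Summing the matching environments: 1 + 2 + 1 + 1 = 5 matching atoms.

5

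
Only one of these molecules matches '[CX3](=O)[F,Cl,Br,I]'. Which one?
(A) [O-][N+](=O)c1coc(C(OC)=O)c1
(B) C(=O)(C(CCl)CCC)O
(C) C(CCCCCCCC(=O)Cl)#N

C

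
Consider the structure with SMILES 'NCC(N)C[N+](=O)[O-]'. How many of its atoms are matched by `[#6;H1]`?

1

The query [#6;H1] means: any carbon bearing exactly one hydrogen.
Check the 8 heavy atoms by environment: 2× C (H2) → no; 1× C (H1) → match; 2× N (H2) → no; 1× N (charge +1, H0) → no; 1× O (charge -1, H0) → no; 1× O (H0) → no.
That gives 1 matching atom.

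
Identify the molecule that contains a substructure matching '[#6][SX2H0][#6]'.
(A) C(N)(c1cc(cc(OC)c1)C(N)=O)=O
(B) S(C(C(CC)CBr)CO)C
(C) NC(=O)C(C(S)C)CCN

[#6][SX2H0][#6] describes an aliphatic sulfur bridging two carbons with no H on the sulfur (a thioether).
(A) has a methoxy ether (-OCH3) but the bridging atom is O, not S.
(B) contains a methylthio ether (-SCH3), which satisfies every atom and bond constraint.
(C) has a thiol (-SH) but the sulfur has H1, not H0 bridging two carbons.
So the answer is (B).

B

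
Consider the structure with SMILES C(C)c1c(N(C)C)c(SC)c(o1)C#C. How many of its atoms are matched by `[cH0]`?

4

The query [cH0] means: aromatic carbon with no attached hydrogen (substituted or ring-fusion).
Check the 14 heavy atoms by environment: 1× o (aromatic, H0) → no; 4× c (aromatic, H0) → match; 1× C (H2) → no; 4× C (H3) → no; 1× S (H0) → no; 1× C (H0) → no; 1× C (H1) → no; 1× N (H0) → no.
That gives 4 matching atoms.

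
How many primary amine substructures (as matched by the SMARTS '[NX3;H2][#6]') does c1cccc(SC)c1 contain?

0

[NX3;H2][#6] is the SMARTS for a primary amine: a trivalent nitrogen with two H attached to carbon.
No fragment in the molecule satisfies every constraint, giving 0 matches.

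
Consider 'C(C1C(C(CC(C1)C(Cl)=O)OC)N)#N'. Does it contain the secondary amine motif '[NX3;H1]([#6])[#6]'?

No

The pattern [NX3;H1]([#6])[#6] describes a trivalent nitrogen with one H, bonded to two carbons — a secondary amine.
The closest candidate here is a primary amino group (-NH2), but the nitrogen has H2 and only one carbon neighbour. No other fragment satisfies the full query, so there is no match.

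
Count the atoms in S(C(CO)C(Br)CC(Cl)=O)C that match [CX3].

1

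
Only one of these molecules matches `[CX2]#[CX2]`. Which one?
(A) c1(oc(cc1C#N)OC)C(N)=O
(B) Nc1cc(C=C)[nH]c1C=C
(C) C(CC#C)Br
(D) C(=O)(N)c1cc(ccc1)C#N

[CX2]#[CX2] describes a carbon-carbon triple bond (an alkyne).
(A) has a nitrile (-C#N) but the triple bond is C#N, not C#C.
(B) has a vinyl group (-CH=CH2) but the C=C is a double bond; both carbons are CX3, not CX2.
(C) contains an ethynyl group (-C#CH), which satisfies every atom and bond constraint.
(D) has a nitrile (-C#N) but the triple bond is C#N, not C#C.
So the answer is (C).

C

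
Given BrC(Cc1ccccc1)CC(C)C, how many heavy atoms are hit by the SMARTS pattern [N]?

0

The query [N] means: uppercase N matches aliphatic (non-aromatic) nitrogen only.
Check the 13 heavy atoms by environment: 6× C → no; 1× Br → no; 6× c (aromatic) → no.
No environment satisfies the query, so 0 matching atoms.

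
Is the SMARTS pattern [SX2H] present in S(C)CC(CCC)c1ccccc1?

No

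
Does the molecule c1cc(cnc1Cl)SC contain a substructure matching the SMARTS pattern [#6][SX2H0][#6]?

Yes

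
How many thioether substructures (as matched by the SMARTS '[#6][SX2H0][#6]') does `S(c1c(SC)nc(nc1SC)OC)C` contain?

3

[#6][SX2H0][#6] is the SMARTS for a thioether: an aliphatic sulfur bridging two carbons with no H on the sulfur.
The molecule carries 3 separate instances of a methylthio ether (-SCH3) meeting every constraint; each maps to a distinct set of atoms, giving 3 matches.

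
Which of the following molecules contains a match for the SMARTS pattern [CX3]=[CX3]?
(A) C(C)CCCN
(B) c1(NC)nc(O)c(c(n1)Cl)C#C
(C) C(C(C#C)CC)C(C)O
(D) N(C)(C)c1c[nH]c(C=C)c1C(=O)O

D

[CX3]=[CX3] describes a non-aromatic C=C double bond between two sp2 carbons (an alkene).
(A) has an ethyl group (-CH2CH3) but its C-C bond is a single bond between CX4 carbons, not CX3=CX3.
(B) has an ethynyl group (-C#CH) but the C-C bond is a triple bond, not a double bond.
(C) has an ethynyl group (-C#CH) but the C-C bond is a triple bond, not a double bond.
(D) contains a vinyl group (-CH=CH2), which satisfies every atom and bond constraint.
So the answer is (D).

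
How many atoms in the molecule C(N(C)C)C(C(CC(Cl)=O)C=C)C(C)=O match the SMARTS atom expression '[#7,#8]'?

The query [#7,#8] means: nitrogen or oxygen (comma = OR).
Check the 15 heavy atoms by environment: 11× C → no; 2× O → match; 1× Cl → no; 1× N → match.
Summing the matching environments: 2 + 1 = 3 matching atoms.

3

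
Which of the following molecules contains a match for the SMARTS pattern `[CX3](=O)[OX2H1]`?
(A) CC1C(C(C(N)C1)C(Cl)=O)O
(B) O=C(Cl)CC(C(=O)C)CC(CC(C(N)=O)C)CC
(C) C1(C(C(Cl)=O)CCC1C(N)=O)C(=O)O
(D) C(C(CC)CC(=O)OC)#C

C

[CX3](=O)[OX2H1] describes an sp2 carbon double-bonded to O and single-bonded to an -OH oxygen (a carboxylic acid).
(A) has an acyl chloride (-C(=O)Cl) but the carbonyl is bonded to Cl, not to an -OH oxygen.
(B) has an acyl chloride (-C(=O)Cl) but the carbonyl is bonded to Cl, not to an -OH oxygen.
(C) contains a carboxylic acid group (-C(=O)OH), which satisfies every atom and bond constraint.
(D) has a methyl-ester group (-C(=O)OCH3) but the singly-bonded O has no H (OX2H0, not OX2H1).
So the answer is (C).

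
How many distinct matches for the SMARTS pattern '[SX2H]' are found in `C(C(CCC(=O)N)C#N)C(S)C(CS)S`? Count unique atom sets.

3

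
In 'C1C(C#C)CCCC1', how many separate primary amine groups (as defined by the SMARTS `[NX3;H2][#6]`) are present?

[NX3;H2][#6] is the SMARTS for a primary amine: a trivalent nitrogen with two H attached to carbon.
No fragment in the molecule satisfies every constraint, giving 0 matches.

0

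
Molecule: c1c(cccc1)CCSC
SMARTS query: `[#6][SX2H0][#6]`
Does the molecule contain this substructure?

The pattern [#6][SX2H0][#6] describes an aliphatic sulfur bridging two carbons with no H on the sulfur — a thioether.
The molecule carries a methylthio ether (-SCH3), whose atoms satisfy every constraint of the query, so the pattern matches.

Yes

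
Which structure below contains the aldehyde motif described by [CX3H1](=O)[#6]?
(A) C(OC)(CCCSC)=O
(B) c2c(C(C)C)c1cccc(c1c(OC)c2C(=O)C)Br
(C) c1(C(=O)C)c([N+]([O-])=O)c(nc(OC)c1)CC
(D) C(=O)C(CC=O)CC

[CX3H1](=O)[#6] describes an sp2 carbon with one H, double-bonded to O and single-bonded to carbon (an aldehyde).
(A) has a methyl-ester group (-C(=O)OCH3) but the carbonyl carbon has H0, not H1.
(B) has an acetyl/ketone group (-C(=O)CH3) but the carbonyl carbon has H0 (two carbon neighbours), not H1.
(C) has an acetyl/ketone group (-C(=O)CH3) but the carbonyl carbon has H0 (two carbon neighbours), not H1.
(D) contains an aldehyde (-CHO), which satisfies every atom and bond constraint.
So the answer is (D).

D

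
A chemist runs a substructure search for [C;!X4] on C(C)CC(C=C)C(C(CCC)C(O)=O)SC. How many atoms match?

The query [C;!X4] means: aliphatic carbon that does not have four total connections.
Check the 16 heavy atoms by environment: 10× C (X4) → no; 1× S (X2) → no; 3× C (X3) → match; 1× O (X1) → no; 1× O (X2) → no.
That gives 3 matching atoms.

3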